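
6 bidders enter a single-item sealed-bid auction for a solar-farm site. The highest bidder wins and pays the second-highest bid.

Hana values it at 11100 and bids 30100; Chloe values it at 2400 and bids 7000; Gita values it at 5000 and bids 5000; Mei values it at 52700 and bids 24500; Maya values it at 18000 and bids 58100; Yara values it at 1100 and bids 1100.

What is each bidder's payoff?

Ordered from highest: Maya 58100; Hana 30100; Mei 24500; Chloe 7000; Gita 5000; Yara 1100.
Maya has the top bid and wins; the price is the second-highest bid, 30100.
Maya's payoff = 18000 − 30100 = -12100. All other bidders lose, so their payoff is 0.

Payoffs: Hana 0, Chloe 0, Gita 0, Mei 0, Maya -12100, Yara 0.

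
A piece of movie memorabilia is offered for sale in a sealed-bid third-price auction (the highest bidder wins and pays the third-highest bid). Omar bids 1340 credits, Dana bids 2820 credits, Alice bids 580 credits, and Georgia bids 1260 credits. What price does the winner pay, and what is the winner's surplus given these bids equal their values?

Sorted high to low: Dana 2820 credits; Omar 1340 credits; Georgia 1260 credits; Alice 580 credits.
Dana is the highest bidder, so Dana wins.
Under the third-price rule, the price is the third-highest bid: 1260 credits.
Surplus = 2820 credits − 1260 credits = 1560 credits.

The winner pays 1260 credits for a surplus of 1560 credits.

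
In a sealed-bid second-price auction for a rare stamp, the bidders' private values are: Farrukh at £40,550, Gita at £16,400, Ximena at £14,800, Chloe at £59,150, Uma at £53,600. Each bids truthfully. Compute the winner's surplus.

Sorted high to low: Chloe £59,150; Uma £53,600; Farrukh £40,550; Gita £16,400; Ximena £14,800.
Chloe wins with the top bid and pays the second-highest, £53,600.
Surplus = £59,150 − £53,600 = £5,550.

Surplus = £5,550.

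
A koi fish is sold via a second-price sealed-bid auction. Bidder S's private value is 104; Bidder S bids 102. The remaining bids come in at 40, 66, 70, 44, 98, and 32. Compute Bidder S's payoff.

Highest competing bid: 98.
Bidder S's bid 102 is the highest overall, so Bidder S wins and pays the second-highest bid, 98.
Payoff = value − price = 104 − 98 = 6.

Bidder S's payoff: 6.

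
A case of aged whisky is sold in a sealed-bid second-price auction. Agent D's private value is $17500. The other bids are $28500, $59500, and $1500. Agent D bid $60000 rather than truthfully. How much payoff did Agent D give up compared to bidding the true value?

$42000

The highest competing bid is $59500.
Bidding truthfully at $17500: the top bid is $59500 (a rival), so Agent D loses. Payoff = $0.
Bidding $60000: Agent D has the top bid, wins, and pays the second-highest bid $59500. Payoff = $17500 − $59500 = -$42000.
Regret = truthful payoff − actual payoff = $0 − -$42000 = $42000.
This is the dominant-strategy logic: truthful bidding weakly beats any alternative.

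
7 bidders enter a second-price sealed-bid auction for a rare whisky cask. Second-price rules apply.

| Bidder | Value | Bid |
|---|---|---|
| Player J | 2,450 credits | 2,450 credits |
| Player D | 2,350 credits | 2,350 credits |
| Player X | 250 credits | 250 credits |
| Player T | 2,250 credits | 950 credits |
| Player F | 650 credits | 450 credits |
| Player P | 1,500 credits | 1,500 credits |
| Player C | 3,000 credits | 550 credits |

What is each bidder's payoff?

Ordered from highest: Player J 2,450 credits; Player D 2,350 credits; Player P 1,500 credits; Player T 950 credits; Player C 550 credits; Player F 450 credits; Player X 250 credits.
Player J has the top bid and wins; the price is the second-highest bid, 2,350 credits.
Player J's payoff = 2,450 credits − 2,350 credits = 100 credits. All other bidders lose, so their payoff is 0.

Player J 100 credits, Player D 0 credits, Player X 0 credits, Player T 0 credits, Player F 0 credits, Player P 0 credits, Player C 0 credits.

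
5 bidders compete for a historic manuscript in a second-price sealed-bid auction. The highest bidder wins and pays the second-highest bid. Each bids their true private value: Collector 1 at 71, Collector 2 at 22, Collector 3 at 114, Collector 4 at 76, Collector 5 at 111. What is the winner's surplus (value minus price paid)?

Winner's surplus: 3.

Ranking the bids: Collector 3 114, then Collector 5 111, then Collector 4 76, then Collector 1 71, then Collector 2 22.
Collector 3 wins with the top bid and pays the second-highest, 111.
Surplus = 114 − 111 = 3.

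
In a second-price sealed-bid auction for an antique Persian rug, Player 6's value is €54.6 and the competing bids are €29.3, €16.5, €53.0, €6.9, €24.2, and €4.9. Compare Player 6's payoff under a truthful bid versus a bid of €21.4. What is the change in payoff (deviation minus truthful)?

The highest competing bid is €53.0.
Bidding truthfully at €54.6: Player 6 has the top bid, wins, and pays the second-highest bid €53.0. Payoff = €54.6 − €53.0 = €1.6.
Bidding €21.4: the top bid is €53.0 (a rival), so Player 6 loses. Payoff = €0.0.
Change = €0.0 − €1.6 = -€1.6.

-€1.6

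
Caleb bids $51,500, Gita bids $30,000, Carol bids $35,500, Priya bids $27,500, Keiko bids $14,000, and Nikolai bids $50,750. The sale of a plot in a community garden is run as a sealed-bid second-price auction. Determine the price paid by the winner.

Price paid: $50,750.

Bids in descending order: Caleb $51,500, then Nikolai $50,750, then Carol $35,500, then Gita $30,000, then Priya $27,500, then Keiko $14,000.
Caleb has the highest bid, so Caleb wins.
The second-highest bid is $50,750, so that is what Caleb pays.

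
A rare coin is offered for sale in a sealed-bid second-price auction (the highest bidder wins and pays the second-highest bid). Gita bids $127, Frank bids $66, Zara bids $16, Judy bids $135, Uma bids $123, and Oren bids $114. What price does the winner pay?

Ranking the bids: Judy $135; Gita $127; Uma $123; Oren $114; Frank $66; Zara $16.
Judy is the highest bidder, so Judy wins.
Under the second-price rule, the price is the second-highest bid: $127.

The winner pays $127.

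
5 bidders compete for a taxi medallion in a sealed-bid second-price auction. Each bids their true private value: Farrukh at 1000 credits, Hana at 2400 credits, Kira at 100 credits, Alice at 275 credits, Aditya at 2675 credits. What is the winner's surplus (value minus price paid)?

275 credits

Ranking the bids: Aditya 2675 credits, then Hana 2400 credits, then Farrukh 1000 credits, then Alice 275 credits, then Kira 100 credits.
Aditya wins with the top bid and pays the second-highest, 2400 credits.
Surplus = 2675 credits − 2400 credits = 275 credits.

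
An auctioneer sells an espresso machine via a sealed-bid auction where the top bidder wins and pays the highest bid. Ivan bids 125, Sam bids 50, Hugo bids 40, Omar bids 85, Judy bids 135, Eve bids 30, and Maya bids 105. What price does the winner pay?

Ordered from highest: Judy 135; Ivan 125; Maya 105; Omar 85; Sam 50; Hugo 40; Eve 30.
Judy is the highest bidder, so Judy wins.
Under the first-price rule, the price is the highest bid: 135.

Price paid: 135.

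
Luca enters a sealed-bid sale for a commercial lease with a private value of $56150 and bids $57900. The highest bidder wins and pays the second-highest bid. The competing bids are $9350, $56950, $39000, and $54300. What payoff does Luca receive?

Highest competing bid: $56950.
Luca's bid $57900 is the highest overall, so Luca wins and pays the second-highest bid, $56950.
Payoff = value − price = $56150 − $56950 = -$800.
Overbidding won the item at a price above value — truthful bidding would have avoided this loss.

-$800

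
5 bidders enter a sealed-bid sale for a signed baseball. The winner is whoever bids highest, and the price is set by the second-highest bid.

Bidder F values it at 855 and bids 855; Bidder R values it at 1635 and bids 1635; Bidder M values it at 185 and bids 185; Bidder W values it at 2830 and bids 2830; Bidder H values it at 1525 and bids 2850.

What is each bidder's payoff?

Payoffs: Bidder F 0, Bidder R 0, Bidder M 0, Bidder W 0, Bidder H -1305.

Bids in descending order: Bidder H 2850; Bidder W 2830; Bidder R 1635; Bidder F 855; Bidder M 185.
Bidder H has the top bid and wins; the price is the second-highest bid, 2830.
Bidder H's payoff = 1525 − 2830 = -1305. All other bidders lose, so their payoff is 0.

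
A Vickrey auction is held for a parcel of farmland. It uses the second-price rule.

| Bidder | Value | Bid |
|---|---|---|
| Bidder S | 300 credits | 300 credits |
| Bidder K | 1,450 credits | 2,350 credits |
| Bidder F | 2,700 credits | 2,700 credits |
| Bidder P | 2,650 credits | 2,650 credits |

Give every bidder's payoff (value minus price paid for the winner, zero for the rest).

Bids in descending order: Bidder F 2,700 credits; Bidder P 2,650 credits; Bidder K 2,350 credits; Bidder S 300 credits.
Bidder F has the top bid and wins; the price is the second-highest bid, 2,650 credits.
Bidder F's payoff = 2,700 credits − 2,650 credits = 50 credits. All other bidders lose, so their payoff is 0.

Payoffs: Bidder S 0 credits, Bidder K 0 credits, Bidder F 50 credits, Bidder P 0 credits.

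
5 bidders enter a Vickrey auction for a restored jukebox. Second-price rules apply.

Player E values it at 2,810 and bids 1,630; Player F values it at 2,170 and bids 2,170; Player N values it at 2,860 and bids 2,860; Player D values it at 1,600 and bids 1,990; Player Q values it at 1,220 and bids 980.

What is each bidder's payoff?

Bids in descending order: Player N 2,860, then Player F 2,170, then Player D 1,990, then Player E 1,630, then Player Q 980.
Player N has the top bid and wins; the price is the second-highest bid, 2,170.
Player N's payoff = 2,860 − 2,170 = 690. All other bidders lose, so their payoff is 0.

Payoffs: Player E 0, Player F 0, Player N 690, Player D 0, Player Q 0.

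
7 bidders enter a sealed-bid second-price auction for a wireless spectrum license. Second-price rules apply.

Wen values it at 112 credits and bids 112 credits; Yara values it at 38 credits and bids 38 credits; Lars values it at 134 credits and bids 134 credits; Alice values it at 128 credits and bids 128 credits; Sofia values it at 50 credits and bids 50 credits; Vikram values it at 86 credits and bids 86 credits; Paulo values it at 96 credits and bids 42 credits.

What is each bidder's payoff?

Ordered from highest: Lars 134 credits > Alice 128 credits > Wen 112 credits > Vikram 86 credits > Sofia 50 credits > Paulo 42 credits > Yara 38 credits.
Lars has the top bid and wins; the price is the second-highest bid, 128 credits.
Lars's payoff = 134 credits − 128 credits = 6 credits. All other bidders lose, so their payoff is 0.

Wen 0 credits, Yara 0 credits, Lars 6 credits, Alice 0 credits, Sofia 0 credits, Vikram 0 credits, Paulo 0 credits.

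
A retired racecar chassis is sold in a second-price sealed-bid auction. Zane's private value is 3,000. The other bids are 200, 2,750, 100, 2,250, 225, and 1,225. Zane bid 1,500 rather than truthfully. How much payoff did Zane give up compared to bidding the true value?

Regret: 250.

The highest competing bid is 2,750.
Bidding truthfully at 3,000: Zane has the top bid, wins, and pays the second-highest bid 2,750. Payoff = 3,000 − 2,750 = 250.
Bidding 1,500: the top bid is 2,750 (a rival), so Zane loses. Payoff = 0.
Regret = truthful payoff − actual payoff = 250 − 0 = 250.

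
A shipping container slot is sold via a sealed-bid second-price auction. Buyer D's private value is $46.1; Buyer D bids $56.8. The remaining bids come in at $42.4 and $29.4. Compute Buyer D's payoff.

$3.7

Highest competing bid: $42.4.
Buyer D's bid $56.8 is the highest overall, so Buyer D wins and pays the second-highest bid, $42.4.
Payoff = value − price = $46.1 − $42.4 = $3.7.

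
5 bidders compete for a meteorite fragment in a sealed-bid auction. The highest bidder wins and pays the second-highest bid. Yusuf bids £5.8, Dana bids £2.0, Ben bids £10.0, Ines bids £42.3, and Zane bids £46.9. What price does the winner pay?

The winner pays £42.3.

Sorted high to low: Zane £46.9, then Ines £42.3, then Ben £10.0, then Yusuf £5.8, then Dana £2.0.
Zane has the highest bid, so Zane wins.
The second-highest bid is £42.3, so that is what Zane pays.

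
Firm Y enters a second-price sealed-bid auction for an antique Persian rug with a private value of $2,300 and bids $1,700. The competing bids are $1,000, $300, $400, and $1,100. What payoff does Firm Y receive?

Highest competing bid: $1,100.
Firm Y's bid $1,700 is the highest overall, so Firm Y wins and pays the second-highest bid, $1,100.
Payoff = value − price = $2,300 − $1,100 = $1,200.

Payoff = $1,200.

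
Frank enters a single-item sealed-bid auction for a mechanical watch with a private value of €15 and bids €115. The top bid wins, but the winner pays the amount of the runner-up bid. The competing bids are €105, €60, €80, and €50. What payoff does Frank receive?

Payoff = -€90.

Highest competing bid: €105.
Frank's bid €115 is the highest overall, so Frank wins and pays the second-highest bid, €105.
Payoff = value − price = €15 − €105 = -€90.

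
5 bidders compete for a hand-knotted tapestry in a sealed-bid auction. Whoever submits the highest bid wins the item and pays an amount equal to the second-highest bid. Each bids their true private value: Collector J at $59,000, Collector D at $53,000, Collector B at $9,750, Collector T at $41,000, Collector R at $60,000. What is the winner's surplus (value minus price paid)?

Surplus = $1,000.

Sorted high to low: Collector R $60,000, then Collector J $59,000, then Collector D $53,000, then Collector T $41,000, then Collector B $9,750.
Collector R wins with the top bid and pays the second-highest, $59,000.
Surplus = $60,000 − $59,000 = $1,000.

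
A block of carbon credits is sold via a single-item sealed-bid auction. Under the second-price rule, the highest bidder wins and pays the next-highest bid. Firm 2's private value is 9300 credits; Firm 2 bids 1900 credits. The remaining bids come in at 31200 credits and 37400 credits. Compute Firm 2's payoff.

Highest competing bid: 37400 credits.
Firm 2's bid 1900 credits is not the highest, so Firm 2 loses, pays nothing, and earns zero payoff.

Payoff = 0 credits.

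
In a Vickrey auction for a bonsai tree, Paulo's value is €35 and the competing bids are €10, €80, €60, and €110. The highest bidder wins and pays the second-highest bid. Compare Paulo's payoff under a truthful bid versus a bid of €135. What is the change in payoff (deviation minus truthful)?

The highest competing bid is €110.
Bidding truthfully at €35: the top bid is €110 (a rival), so Paulo loses. Payoff = €0.
Bidding €135: Paulo has the top bid, wins, and pays the second-highest bid €110. Payoff = €35 − €110 = -€75.
Change = -€75 − €0 = -€75.

-€75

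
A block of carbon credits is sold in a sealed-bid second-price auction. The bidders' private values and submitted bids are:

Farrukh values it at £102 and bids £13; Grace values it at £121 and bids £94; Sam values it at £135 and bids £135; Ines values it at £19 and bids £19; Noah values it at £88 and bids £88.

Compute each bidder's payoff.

Payoffs: Farrukh £0, Grace £0, Sam £41, Ines £0, Noah £0.

Ranking the bids: Sam £135; Grace £94; Noah £88; Ines £19; Farrukh £13.
Sam has the top bid and wins; the price is the second-highest bid, £94.
Sam's payoff = £135 − £94 = £41. All other bidders lose, so their payoff is 0.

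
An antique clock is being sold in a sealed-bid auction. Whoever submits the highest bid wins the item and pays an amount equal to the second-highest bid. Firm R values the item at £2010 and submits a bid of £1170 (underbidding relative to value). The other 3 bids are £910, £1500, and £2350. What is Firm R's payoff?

Firm R's payoff: £0.

Highest competing bid: £2350.
Firm R's bid £1170 is not the highest, so Firm R loses, pays nothing, and earns zero payoff.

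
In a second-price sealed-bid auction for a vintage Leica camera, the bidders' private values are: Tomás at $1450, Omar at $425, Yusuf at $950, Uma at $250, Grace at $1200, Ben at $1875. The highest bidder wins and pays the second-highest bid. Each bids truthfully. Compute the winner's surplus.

Surplus = $425.

Sorted high to low: Ben $1875, then Tomás $1450, then Grace $1200, then Yusuf $950, then Omar $425, then Uma $250.
Ben wins with the top bid and pays the second-highest, $1450.
Surplus = $1875 − $1450 = $425.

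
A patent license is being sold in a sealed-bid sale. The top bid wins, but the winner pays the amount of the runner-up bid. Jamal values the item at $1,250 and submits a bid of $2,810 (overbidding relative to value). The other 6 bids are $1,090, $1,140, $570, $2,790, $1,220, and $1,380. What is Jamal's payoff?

Jamal's payoff: -$1,540.

Highest competing bid: $2,790.
Jamal's bid $2,810 is the highest overall, so Jamal wins and pays the second-highest bid, $2,790.
Payoff = value − price = $1,250 − $2,790 = -$1,540.
Overbidding won the item at a price above value — truthful bidding would have avoided this loss.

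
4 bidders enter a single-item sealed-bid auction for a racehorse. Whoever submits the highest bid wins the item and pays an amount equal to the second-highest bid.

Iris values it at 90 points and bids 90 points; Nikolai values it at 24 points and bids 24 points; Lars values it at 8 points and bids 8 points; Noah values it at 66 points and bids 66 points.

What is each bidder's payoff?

Payoffs: Iris 24 points, Nikolai 0 points, Lars 0 points, Noah 0 points.

Sorted high to low: Iris 90 points, then Noah 66 points, then Nikolai 24 points, then Lars 8 points.
Iris has the top bid and wins; the price is the second-highest bid, 66 points.
Iris's payoff = 90 points − 66 points = 24 points. All other bidders lose, so their payoff is 0.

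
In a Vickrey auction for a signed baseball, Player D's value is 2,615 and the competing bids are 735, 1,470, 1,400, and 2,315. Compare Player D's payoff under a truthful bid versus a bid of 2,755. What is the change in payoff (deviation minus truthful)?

Change in payoff: 0.

The highest competing bid is 2,315.
Bidding truthfully at 2,615: Player D has the top bid, wins, and pays the second-highest bid 2,315. Payoff = 2,615 − 2,315 = 300.
Bidding 2,755: Player D has the top bid, wins, and pays the second-highest bid 2,315. Payoff = 2,615 − 2,315 = 300.
Change = 300 − 300 = 0.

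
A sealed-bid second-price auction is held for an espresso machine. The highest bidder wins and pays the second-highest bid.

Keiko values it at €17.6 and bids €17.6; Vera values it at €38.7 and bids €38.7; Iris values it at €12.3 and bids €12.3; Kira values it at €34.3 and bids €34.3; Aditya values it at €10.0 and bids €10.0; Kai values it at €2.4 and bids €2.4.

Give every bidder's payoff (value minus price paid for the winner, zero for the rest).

Keiko €0.0, Vera €4.4, Iris €0.0, Kira €0.0, Aditya €0.0, Kai €0.0.

Sorted high to low: Vera €38.7 > Kira €34.3 > Keiko €17.6 > Iris €12.3 > Aditya €10.0 > Kai €2.4.
Vera has the top bid and wins; the price is the second-highest bid, €34.3.
Vera's payoff = €38.7 − €34.3 = €4.4. All other bidders lose, so their payoff is 0.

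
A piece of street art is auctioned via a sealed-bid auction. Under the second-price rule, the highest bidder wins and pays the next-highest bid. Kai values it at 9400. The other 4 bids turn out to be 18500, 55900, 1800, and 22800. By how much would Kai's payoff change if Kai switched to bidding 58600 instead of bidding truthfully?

The highest competing bid is 55900.
Bidding truthfully at 9400: the top bid is 55900 (a rival), so Kai loses. Payoff = 0.
Bidding 58600: Kai has the top bid, wins, and pays the second-highest bid 55900. Payoff = 9400 − 55900 = -46500.
Change = -46500 − 0 = -46500.

Payoff change: -46500.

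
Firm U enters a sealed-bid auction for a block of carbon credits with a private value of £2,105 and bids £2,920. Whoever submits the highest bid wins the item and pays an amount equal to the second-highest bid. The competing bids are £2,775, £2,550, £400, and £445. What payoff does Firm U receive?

Highest competing bid: £2,775.
Firm U's bid £2,920 is the highest overall, so Firm U wins and pays the second-highest bid, £2,775.
Payoff = value − price = £2,105 − £2,775 = -£670.
Overbidding won the item at a price above value — truthful bidding would have avoided this loss.

Firm U's payoff: -£670.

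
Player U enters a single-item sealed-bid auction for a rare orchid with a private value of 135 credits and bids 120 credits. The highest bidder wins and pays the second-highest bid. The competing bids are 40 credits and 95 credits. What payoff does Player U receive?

Highest competing bid: 95 credits.
Player U's bid 120 credits is the highest overall, so Player U wins and pays the second-highest bid, 95 credits.
Payoff = value − price = 135 credits − 95 credits = 40 credits.

Player U's payoff: 40 credits.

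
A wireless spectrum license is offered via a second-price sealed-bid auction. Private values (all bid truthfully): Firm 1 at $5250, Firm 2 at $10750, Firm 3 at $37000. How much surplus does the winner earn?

$26250

Ordered from highest: Firm 3 $37000, then Firm 2 $10750, then Firm 1 $5250.
Firm 3 wins with the top bid and pays the second-highest, $10750.
Surplus = $37000 − $10750 = $26250.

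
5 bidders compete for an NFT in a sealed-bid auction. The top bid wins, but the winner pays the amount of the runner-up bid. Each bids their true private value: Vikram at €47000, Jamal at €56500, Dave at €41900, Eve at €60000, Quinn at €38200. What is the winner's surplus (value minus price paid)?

€3500

Ordered from highest: Eve €60000; Jamal €56500; Vikram €47000; Dave €41900; Quinn €38200.
Eve wins with the top bid and pays the second-highest, €56500.
Surplus = €60000 − €56500 = €3500.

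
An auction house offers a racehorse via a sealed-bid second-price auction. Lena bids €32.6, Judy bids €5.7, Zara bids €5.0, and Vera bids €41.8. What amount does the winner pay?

Bids in descending order: Vera €41.8, then Lena €32.6, then Judy €5.7, then Zara €5.0.
Vera has the highest bid, so Vera wins.
The second-highest bid is €32.6, so that is what Vera pays.

Price paid: €32.6.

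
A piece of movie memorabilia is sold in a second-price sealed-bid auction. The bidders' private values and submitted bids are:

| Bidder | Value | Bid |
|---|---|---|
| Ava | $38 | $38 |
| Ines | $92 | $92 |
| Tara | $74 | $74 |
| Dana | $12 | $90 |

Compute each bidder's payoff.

Ranking the bids: Ines $92; Dana $90; Tara $74; Ava $38.
Ines has the top bid and wins; the price is the second-highest bid, $90.
Ines's payoff = $92 − $90 = $2. All other bidders lose, so their payoff is 0.

Payoffs: Ava $0, Ines $2, Tara $0, Dana $0.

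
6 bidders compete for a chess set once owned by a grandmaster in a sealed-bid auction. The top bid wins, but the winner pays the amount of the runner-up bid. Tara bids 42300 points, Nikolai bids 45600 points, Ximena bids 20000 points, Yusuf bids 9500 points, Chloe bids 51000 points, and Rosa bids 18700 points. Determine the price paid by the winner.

Ranking the bids: Chloe 51000 points > Nikolai 45600 points > Tara 42300 points > Ximena 20000 points > Rosa 18700 points > Yusuf 9500 points.
Chloe has the highest bid, so Chloe wins.
The second-highest bid is 45600 points, so that is what Chloe pays.

The winner pays 45600 points.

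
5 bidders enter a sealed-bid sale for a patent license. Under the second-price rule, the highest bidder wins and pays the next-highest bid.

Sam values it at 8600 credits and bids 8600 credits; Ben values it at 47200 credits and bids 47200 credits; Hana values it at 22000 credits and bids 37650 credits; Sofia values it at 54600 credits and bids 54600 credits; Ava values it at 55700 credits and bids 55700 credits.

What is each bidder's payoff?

Payoffs: Sam 0 credits, Ben 0 credits, Hana 0 credits, Sofia 0 credits, Ava 1100 credits.

Ordered from highest: Ava 55700 credits; Sofia 54600 credits; Ben 47200 credits; Hana 37650 credits; Sam 8600 credits.
Ava has the top bid and wins; the price is the second-highest bid, 54600 credits.
Ava's payoff = 55700 credits − 54600 credits = 1100 credits. All other bidders lose, so their payoff is 0.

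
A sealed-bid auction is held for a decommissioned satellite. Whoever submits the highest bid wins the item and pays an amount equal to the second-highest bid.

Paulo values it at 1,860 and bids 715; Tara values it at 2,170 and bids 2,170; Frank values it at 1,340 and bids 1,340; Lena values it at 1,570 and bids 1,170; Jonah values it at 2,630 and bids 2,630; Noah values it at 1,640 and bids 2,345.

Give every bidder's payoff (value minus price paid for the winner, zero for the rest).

Bids in descending order: Jonah 2,630, then Noah 2,345, then Tara 2,170, then Frank 1,340, then Lena 1,170, then Paulo 715.
Jonah has the top bid and wins; the price is the second-highest bid, 2,345.
Jonah's payoff = 2,630 − 2,345 = 285. All other bidders lose, so their payoff is 0.

Paulo 0, Tara 0, Frank 0, Lena 0, Jonah 285, Noah 0.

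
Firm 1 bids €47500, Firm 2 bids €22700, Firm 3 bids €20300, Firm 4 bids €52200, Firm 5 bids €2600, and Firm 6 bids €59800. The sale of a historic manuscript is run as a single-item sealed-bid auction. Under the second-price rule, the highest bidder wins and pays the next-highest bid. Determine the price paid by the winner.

The winner pays €52200.

Bids in descending order: Firm 6 €59800; Firm 4 €52200; Firm 1 €47500; Firm 2 €22700; Firm 3 €20300; Firm 5 €2600.
Firm 6 has the highest bid, so Firm 6 wins.
The second-highest bid is €52200, so that is what Firm 6 pays.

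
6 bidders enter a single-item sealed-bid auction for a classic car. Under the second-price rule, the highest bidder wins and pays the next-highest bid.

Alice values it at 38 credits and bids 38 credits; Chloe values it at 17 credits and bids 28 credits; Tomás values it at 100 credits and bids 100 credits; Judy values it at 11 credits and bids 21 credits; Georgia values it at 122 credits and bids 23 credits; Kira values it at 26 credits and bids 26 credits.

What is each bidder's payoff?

Bids in descending order: Tomás 100 credits > Alice 38 credits > Chloe 28 credits > Kira 26 credits > Georgia 23 credits > Judy 21 credits.
Tomás has the top bid and wins; the price is the second-highest bid, 38 credits.
Tomás's payoff = 100 credits − 38 credits = 62 credits. All other bidders lose, so their payoff is 0.

Payoffs: Alice 0 credits, Chloe 0 credits, Tomás 62 credits, Judy 0 credits, Georgia 0 credits, Kira 0 credits.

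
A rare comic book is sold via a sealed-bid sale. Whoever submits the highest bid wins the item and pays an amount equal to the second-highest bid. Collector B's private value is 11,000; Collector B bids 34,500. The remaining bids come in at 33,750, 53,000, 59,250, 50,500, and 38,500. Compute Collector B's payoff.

Collector B's payoff: 0.

Highest competing bid: 59,250.
Collector B's bid 34,500 is not the highest, so Collector B loses, pays nothing, and earns zero payoff.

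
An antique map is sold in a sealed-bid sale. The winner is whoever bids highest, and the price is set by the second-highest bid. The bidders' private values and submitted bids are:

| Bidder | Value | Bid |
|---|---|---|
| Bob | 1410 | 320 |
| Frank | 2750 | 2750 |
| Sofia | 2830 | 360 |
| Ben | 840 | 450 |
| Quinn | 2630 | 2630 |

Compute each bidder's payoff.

Payoffs: Bob 0, Frank 120, Sofia 0, Ben 0, Quinn 0.

Sorted high to low: Frank 2750; Quinn 2630; Ben 450; Sofia 360; Bob 320.
Frank has the top bid and wins; the price is the second-highest bid, 2630.
Frank's payoff = 2750 − 2630 = 120. All other bidders lose, so their payoff is 0.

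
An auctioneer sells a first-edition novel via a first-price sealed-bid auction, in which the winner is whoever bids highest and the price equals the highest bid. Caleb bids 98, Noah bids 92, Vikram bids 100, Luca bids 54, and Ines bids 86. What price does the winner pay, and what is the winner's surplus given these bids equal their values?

Ordered from highest: Vikram 100, then Caleb 98, then Noah 92, then Ines 86, then Luca 54.
Vikram is the highest bidder, so Vikram wins.
Under the first-price rule, the price is the highest bid: 100.
Surplus = 100 − 100 = 0.

The winner pays 100 for a surplus of 0.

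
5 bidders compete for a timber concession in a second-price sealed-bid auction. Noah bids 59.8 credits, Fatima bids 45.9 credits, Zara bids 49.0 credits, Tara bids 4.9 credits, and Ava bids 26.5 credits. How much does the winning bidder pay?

Sorted high to low: Noah 59.8 credits, then Zara 49.0 credits, then Fatima 45.9 credits, then Ava 26.5 credits, then Tara 4.9 credits.
Noah has the highest bid, so Noah wins.
The second-highest bid is 49.0 credits, so that is what Noah pays.

Price paid: 49.0 credits.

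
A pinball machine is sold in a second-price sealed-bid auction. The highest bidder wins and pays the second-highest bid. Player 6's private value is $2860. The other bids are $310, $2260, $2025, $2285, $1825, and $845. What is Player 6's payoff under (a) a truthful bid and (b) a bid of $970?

The highest competing bid is $2285.
Bidding truthfully at $2860: Player 6 has the top bid, wins, and pays the second-highest bid $2285. Payoff = $2860 − $2285 = $575.
Bidding $970: the top bid is $2285 (a rival), so Player 6 loses. Payoff = $0.
Deviating from a truthful bid can only lose payoff in a second-price auction — never gain.

Truthful: $575; alternative: $0.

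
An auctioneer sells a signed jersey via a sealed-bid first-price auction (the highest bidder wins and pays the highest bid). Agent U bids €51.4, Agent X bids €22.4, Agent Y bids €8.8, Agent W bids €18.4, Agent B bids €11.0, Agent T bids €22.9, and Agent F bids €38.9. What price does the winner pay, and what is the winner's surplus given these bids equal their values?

Bids in descending order: Agent U €51.4, then Agent F €38.9, then Agent T €22.9, then Agent X €22.4, then Agent W €18.4, then Agent B €11.0, then Agent Y €8.8.
Agent U is the highest bidder, so Agent U wins.
Under the first-price rule, the price is the highest bid: €51.4.
Surplus = €51.4 − €51.4 = €0.0.

The winner pays €51.4 for a surplus of €0.0.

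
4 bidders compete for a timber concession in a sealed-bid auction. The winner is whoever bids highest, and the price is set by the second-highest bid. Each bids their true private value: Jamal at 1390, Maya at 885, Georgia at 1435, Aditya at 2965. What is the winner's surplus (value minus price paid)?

Winner's surplus: 1530.

Ranking the bids: Aditya 2965; Georgia 1435; Jamal 1390; Maya 885.
Aditya wins with the top bid and pays the second-highest, 1435.
Surplus = 2965 − 1435 = 1530.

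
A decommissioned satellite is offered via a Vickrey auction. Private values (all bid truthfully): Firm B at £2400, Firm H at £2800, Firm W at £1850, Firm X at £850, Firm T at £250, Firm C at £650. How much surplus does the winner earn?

Ordered from highest: Firm H £2800 > Firm B £2400 > Firm W £1850 > Firm X £850 > Firm C £650 > Firm T £250.
Firm H wins with the top bid and pays the second-highest, £2400.
Surplus = £2800 − £2400 = £400.

Surplus = £400.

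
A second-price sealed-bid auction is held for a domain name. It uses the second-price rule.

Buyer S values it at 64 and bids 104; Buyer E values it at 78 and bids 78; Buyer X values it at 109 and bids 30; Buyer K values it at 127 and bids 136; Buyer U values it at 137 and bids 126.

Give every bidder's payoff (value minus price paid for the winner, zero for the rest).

Buyer S 0, Buyer E 0, Buyer X 0, Buyer K 1, Buyer U 0.

Ranking the bids: Buyer K 136, then Buyer U 126, then Buyer S 104, then Buyer E 78, then Buyer X 30.
Buyer K has the top bid and wins; the price is the second-highest bid, 126.
Buyer K's payoff = 127 − 126 = 1. All other bidders lose, so their payoff is 0.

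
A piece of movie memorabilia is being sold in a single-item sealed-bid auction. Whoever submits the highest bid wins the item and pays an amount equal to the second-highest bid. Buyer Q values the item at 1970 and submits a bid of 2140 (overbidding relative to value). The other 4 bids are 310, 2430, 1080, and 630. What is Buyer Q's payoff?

0

Highest competing bid: 2430.
Buyer Q's bid 2140 is not the highest, so Buyer Q loses, pays nothing, and earns zero payoff.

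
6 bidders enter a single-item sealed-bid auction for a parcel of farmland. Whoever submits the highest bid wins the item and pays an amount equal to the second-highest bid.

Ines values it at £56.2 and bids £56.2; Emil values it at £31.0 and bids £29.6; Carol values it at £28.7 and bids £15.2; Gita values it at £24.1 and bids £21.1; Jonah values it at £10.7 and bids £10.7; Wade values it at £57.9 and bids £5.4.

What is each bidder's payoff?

Ines £26.6, Emil £0.0, Carol £0.0, Gita £0.0, Jonah £0.0, Wade £0.0.

Bids in descending order: Ines £56.2, then Emil £29.6, then Gita £21.1, then Carol £15.2, then Jonah £10.7, then Wade £5.4.
Ines has the top bid and wins; the price is the second-highest bid, £29.6.
Ines's payoff = £56.2 − £29.6 = £26.6. All other bidders lose, so their payoff is 0.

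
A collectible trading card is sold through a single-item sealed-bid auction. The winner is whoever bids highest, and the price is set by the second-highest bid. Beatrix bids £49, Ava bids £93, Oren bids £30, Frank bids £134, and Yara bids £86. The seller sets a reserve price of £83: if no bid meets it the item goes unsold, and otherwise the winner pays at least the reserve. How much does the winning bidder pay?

Price paid: £93.

Ranking the bids: Frank £134; Ava £93; Yara £86; Beatrix £49; Oren £30.
Frank has the highest bid, so Frank wins.
The second-highest bid is £93, which exceeds the reserve, so that sets the price.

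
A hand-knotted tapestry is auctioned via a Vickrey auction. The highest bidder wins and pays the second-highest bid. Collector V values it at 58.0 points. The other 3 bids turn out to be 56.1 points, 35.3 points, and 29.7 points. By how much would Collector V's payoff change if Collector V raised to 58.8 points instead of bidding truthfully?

The highest competing bid is 56.1 points.
Bidding truthfully at 58.0 points: Collector V has the top bid, wins, and pays the second-highest bid 56.1 points. Payoff = 58.0 points − 56.1 points = 1.9 points.
Bidding 58.8 points: Collector V has the top bid, wins, and pays the second-highest bid 56.1 points. Payoff = 58.0 points − 56.1 points = 1.9 points.
Change = 1.9 points − 1.9 points = 0.0 points.

0.0 points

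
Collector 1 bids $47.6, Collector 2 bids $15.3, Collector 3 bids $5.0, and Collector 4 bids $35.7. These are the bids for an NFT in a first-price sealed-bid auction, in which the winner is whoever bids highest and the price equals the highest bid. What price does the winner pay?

Price paid: $47.6.

Ranking the bids: Collector 1 $47.6, then Collector 4 $35.7, then Collector 2 $15.3, then Collector 3 $5.0.
Collector 1 is the highest bidder, so Collector 1 wins.
Under the first-price rule, the price is the highest bid: $47.6.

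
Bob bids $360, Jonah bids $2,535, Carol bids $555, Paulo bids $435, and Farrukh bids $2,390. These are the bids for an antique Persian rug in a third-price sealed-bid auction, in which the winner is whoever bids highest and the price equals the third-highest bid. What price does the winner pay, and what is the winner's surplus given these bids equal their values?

Ordered from highest: Jonah $2,535; Farrukh $2,390; Carol $555; Paulo $435; Bob $360.
Jonah is the highest bidder, so Jonah wins.
Under the third-price rule, the price is the third-highest bid: $555.
Surplus = $2,535 − $555 = $1,980.

Price $555; surplus $1,980.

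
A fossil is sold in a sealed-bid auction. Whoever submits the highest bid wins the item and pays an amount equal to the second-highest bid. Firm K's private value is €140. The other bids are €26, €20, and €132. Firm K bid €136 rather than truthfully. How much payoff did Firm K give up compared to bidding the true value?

The highest competing bid is €132.
Bidding truthfully at €140: Firm K has the top bid, wins, and pays the second-highest bid €132. Payoff = €140 − €132 = €8.
Bidding €136: Firm K has the top bid, wins, and pays the second-highest bid €132. Payoff = €140 − €132 = €8.
Regret = truthful payoff − actual payoff = €8 − €8 = €0.
The bid only affects whether you win, not the price — here both bids land on the same side of the top rival bid, so the deviation is payoff-neutral.

Payoff forgone: €0.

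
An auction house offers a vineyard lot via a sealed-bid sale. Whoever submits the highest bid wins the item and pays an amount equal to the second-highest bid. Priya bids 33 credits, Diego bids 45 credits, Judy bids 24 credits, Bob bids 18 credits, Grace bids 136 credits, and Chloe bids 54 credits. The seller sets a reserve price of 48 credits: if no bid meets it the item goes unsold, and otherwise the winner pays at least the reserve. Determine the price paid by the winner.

The winner pays 54 credits.

Ordered from highest: Grace 136 credits; Chloe 54 credits; Diego 45 credits; Priya 33 credits; Judy 24 credits; Bob 18 credits.
Grace has the highest bid, so Grace wins.
The second-highest bid is 54 credits, which exceeds the reserve, so that sets the price.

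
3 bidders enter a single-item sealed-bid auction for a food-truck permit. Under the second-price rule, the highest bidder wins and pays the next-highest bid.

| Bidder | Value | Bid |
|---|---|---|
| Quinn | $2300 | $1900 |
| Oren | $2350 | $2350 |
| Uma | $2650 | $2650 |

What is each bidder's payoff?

Payoffs: Quinn $0, Oren $0, Uma $300.

Ordered from highest: Uma $2650, then Oren $2350, then Quinn $1900.
Uma has the top bid and wins; the price is the second-highest bid, $2350.
Uma's payoff = $2650 − $2350 = $300. All other bidders lose, so their payoff is 0.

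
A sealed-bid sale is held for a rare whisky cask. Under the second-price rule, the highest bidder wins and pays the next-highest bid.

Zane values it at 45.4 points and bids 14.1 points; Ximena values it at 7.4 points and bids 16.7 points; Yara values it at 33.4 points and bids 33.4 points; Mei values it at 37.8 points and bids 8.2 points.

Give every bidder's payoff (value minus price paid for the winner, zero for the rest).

Sorted high to low: Yara 33.4 points; Ximena 16.7 points; Zane 14.1 points; Mei 8.2 points.
Yara has the top bid and wins; the price is the second-highest bid, 16.7 points.
Yara's payoff = 33.4 points − 16.7 points = 16.7 points. All other bidders lose, so their payoff is 0.

Payoffs: Zane 0.0 points, Ximena 0.0 points, Yara 16.7 points, Mei 0.0 points.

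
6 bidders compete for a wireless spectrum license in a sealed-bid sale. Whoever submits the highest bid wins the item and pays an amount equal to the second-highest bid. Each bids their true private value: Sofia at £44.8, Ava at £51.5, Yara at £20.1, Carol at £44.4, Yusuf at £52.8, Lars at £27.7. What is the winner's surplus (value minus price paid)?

Surplus = £1.3.

Ordered from highest: Yusuf £52.8 > Ava £51.5 > Sofia £44.8 > Carol £44.4 > Lars £27.7 > Yara £20.1.
Yusuf wins with the top bid and pays the second-highest, £51.5.
Surplus = £52.8 − £51.5 = £1.3.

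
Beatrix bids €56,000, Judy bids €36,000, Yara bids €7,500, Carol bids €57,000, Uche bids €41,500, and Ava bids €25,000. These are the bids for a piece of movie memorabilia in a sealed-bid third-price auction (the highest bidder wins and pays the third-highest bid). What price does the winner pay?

Sorted high to low: Carol €57,000; Beatrix €56,000; Uche €41,500; Judy €36,000; Ava €25,000; Yara €7,500.
Carol is the highest bidder, so Carol wins.
Under the third-price rule, the price is the third-highest bid: €41,500.

Price paid: €41,500.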